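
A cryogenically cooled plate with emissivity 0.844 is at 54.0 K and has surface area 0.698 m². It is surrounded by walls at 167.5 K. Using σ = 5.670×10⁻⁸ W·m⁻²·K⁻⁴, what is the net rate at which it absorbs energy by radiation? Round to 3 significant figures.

Net gain ≈ 26.0 W

Area A = 0.698 m².
Net radiated power P_net = εσA(T⁴ − T₀⁴) = 0.844×5.670×10⁻⁸×0.698×(54.0⁴ − 167.5⁴).
T⁴ − T₀⁴ = 8.50306×10⁶ − 7.87153×10⁸ = -7.78650×10⁸ K⁴, so P_net = -26.0 W — negative, meaning a net gain of 26.0 W.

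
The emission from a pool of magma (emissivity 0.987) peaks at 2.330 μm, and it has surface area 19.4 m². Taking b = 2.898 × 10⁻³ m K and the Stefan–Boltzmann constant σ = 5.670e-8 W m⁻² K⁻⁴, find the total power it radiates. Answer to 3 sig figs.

P ≈ 2.60×10⁶ W

Wien's law: T = b/λ_max = 2.898×10⁻³/2.330×10⁻⁶ = 1243.78 K.
Area A = 19.4 m².
Then P = εσAT⁴ = 0.987×5.670×10⁻⁸×19.4×(1243.78)⁴ = 2.60×10⁶ W.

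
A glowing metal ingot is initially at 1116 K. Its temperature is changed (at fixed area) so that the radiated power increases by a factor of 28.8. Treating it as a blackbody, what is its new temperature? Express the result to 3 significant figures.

T₂ ≈ 2.59×10³ K

P ∝ T⁴, so T₂/T₁ = (P₂/P₁)^(1/4) = (28.8)^(1/4) = 2.31658.
T₂ = 1116 × 2.31658 = 2.59×10³ K.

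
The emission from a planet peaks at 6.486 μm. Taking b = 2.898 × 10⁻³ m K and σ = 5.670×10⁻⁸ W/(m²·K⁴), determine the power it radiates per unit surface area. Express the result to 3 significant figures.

I ≈ 2.26×10³ W/m²

Wien's law: T = b/λ_max = 2.898×10⁻³/6.486×10⁻⁶ = 446.809 K.
Then I = σT⁴ = 5.670×10⁻⁸×(446.809)⁴ = 2.26×10³ W/m².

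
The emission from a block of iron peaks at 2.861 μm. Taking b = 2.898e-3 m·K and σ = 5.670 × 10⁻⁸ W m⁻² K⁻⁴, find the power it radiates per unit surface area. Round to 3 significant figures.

I ≈ 5.97×10⁴ W/m²

Wien's law: T = b/λ_max = 2.898×10⁻³/2.861×10⁻⁶ = 1012.93 K.
Then I = σT⁴ = 5.670×10⁻⁸×(1012.93)⁴ = 5.97×10⁴ W/m².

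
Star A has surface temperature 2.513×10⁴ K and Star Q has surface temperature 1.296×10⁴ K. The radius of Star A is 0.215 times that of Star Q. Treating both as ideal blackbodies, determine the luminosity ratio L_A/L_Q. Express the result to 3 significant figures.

L ∝ R²T⁴, so L_A/L_Q = (R_A/R_Q)²(T_A/T_Q)⁴ = (0.215)² × (2.513×10⁴/1.296×10⁴)⁴ = 0.046225 × 14.1368 = 0.653.

L_A/L_Q ≈ 0.653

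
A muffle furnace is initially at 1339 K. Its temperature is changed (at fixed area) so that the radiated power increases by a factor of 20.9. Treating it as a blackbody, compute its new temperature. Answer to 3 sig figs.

T₂ ≈ 2.86×10³ K

P ∝ T⁴, so T₂/T₁ = (P₂/P₁)^(1/4) = (20.9)^(1/4) = 2.13814.
T₂ = 1339 × 2.13814 = 2.86×10³ K.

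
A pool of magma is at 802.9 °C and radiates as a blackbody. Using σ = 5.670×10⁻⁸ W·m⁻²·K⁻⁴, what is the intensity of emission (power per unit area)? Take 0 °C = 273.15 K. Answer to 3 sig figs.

I ≈ 7.60×10⁴ W/m²

T = 802.9 °C + 273.15 = 1076.05 K.
Stefan–Boltzmann: I = σT⁴ = 5.670×10⁻⁸ × (1076.05)⁴ = 7.60×10⁴ W/m².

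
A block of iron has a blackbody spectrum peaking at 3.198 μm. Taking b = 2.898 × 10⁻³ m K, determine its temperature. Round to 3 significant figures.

T ≈ 906 K

Wien's law gives T = b/λ_max = (2.898×10⁻³ m·K)/(3.198×10⁻⁶ m) = 906 K.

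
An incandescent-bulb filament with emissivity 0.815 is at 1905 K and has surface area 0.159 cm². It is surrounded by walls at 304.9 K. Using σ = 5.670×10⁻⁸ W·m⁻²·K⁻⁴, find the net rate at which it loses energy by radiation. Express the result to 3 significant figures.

Net loss ≈ 9.67 W

Area A = 0.159 cm² = 1.59×10⁻⁵ m².
Net radiated power P_net = εσA(T⁴ − T₀⁴) = 0.815×5.670×10⁻⁸×1.59×10⁻⁵×(1905⁴ − 304.9⁴).
T⁴ − T₀⁴ = 1.31698×10¹³ − 8.64231×10⁹ = 1.31612×10¹³ K⁴, so P_net = 9.67 W.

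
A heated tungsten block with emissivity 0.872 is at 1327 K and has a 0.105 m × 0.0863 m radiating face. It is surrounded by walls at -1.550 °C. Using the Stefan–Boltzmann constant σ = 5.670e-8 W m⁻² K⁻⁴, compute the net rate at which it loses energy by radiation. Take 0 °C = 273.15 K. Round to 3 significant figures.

Surroundings: T = -1.550 °C + 273.15 = 271.600 K.
Area A = 0.105 × 0.0863 = 9.0615×10⁻³ m².
Net radiated power P_net = εσA(T⁴ − T₀⁴) = 0.872×5.670×10⁻⁸×9.0615×10⁻³×(1327⁴ − 271.600⁴).
T⁴ − T₀⁴ = 3.10087×10¹² − 5.44151×10⁹ = 3.09543×10¹² K⁴, so P_net = 1.39×10³ W.

Net loss ≈ 1.39×10³ W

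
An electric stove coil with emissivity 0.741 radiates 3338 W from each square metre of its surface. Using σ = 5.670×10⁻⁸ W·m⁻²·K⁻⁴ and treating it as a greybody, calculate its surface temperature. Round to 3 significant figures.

I = εσT⁴, so T = (I/εσ)^(1/4) = (3338/(0.741×5.670×10⁻⁸))^(1/4) = 531 K.

T ≈ 531 K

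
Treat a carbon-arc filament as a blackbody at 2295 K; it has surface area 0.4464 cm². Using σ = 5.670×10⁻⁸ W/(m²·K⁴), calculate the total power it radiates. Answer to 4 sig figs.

Area A = 0.4464 cm² = 4.464×10⁻⁵ m².
P = σAT⁴ = 5.670×10⁻⁸ × 4.464×10⁻⁵ × (2295)⁴ = 70.22 W.

P ≈ 70.22 W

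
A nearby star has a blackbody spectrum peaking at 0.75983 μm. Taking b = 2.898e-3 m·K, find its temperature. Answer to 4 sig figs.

Wien's law gives T = b/λ_max = (2.898×10⁻³ m·K)/(7.5983×10⁻⁷ m) = 3814 K.

T ≈ 3814 K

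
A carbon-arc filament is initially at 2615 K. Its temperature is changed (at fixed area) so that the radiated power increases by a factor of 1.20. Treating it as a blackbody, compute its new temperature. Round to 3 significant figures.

P ∝ T⁴, so T₂/T₁ = (P₂/P₁)^(1/4) = (1.20)^(1/4) = 1.04664.
T₂ = 2615 × 1.04664 = 2.74×10³ K.

T₂ ≈ 2.74×10³ K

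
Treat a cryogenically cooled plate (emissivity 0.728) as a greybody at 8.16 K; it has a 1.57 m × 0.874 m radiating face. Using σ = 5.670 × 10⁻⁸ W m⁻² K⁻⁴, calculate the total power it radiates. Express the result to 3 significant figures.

P ≈ 2.51×10⁻⁴ W

Area A = 1.57 × 0.874 = 1.37218 m².
P = εσAT⁴ = 0.728 × 5.670×10⁻⁸ × 1.37218 × (8.16)⁴ = 2.51×10⁻⁴ W.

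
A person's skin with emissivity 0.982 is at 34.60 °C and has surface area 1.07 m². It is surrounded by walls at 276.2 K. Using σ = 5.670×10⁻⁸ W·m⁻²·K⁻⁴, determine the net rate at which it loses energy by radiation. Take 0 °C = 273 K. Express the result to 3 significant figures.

Net loss ≈ 187 W

T = 34.60 °C + 273 = 307.60 K.
Area A = 1.07 m².
Net radiated power P_net = εσA(T⁴ − T₀⁴) = 0.982×5.670×10⁻⁸×1.07×(307.60⁴ − 276.2⁴).
T⁴ − T₀⁴ = 8.95252×10⁹ − 5.81962×10⁹ = 3.13290×10⁹ K⁴, so P_net = 187 W.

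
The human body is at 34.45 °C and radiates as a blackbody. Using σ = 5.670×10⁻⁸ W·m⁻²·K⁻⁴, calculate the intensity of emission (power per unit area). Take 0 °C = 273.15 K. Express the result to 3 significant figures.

I ≈ 508 W/m²

T = 34.45 °C + 273.15 = 307.60 K.
Stefan–Boltzmann: I = σT⁴ = 5.670×10⁻⁸ × (307.60)⁴ = 508 W/m².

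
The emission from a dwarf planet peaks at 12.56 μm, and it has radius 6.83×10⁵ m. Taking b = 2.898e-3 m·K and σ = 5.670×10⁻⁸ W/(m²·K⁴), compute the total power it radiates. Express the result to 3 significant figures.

P ≈ 9.42×10¹⁴ W

Wien's law: T = b/λ_max = 2.898×10⁻³/1.256×10⁻⁵ = 230.732 K.
Surface area A = 4πR² = 4π(6.83×10⁵ m)² = 5.86207×10¹² m².
Then P = σAT⁴ = 5.670×10⁻⁸×5.86207×10¹²×(230.732)⁴ = 9.42×10¹⁴ W.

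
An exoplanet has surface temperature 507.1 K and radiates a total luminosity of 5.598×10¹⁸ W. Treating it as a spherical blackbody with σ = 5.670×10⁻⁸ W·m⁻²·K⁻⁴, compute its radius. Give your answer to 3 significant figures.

R ≈ 1.09×10⁷ m

L = 4πR²σT⁴ ⇒ R = √(L/(4πσT⁴)).
σT⁴ = 3749.36 W/m², so R = √(5.598×10¹⁸/(4π×3749.36)) = 1.09×10⁷ m.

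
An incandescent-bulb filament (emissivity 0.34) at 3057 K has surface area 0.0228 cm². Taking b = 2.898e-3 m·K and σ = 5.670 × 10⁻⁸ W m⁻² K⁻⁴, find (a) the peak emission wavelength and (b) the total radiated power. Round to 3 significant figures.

(a) λ_max = b/T = 2.898×10⁻³/3057 = 9.480×10⁻⁷ m = 0.948 μm.
Area A = 0.0228 cm² = 2.28×10⁻⁶ m².
(b) P = εσAT⁴ = 0.34×5.670×10⁻⁸×2.28×10⁻⁶×(3057)⁴ = 3.84 W.

λ_max ≈ 0.948 μm; P ≈ 3.84 W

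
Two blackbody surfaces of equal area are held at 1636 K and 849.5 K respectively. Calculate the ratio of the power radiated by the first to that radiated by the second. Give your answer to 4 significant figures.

With equal areas, P₁/P₂ = (T₁/T₂)⁴ = (1636/849.5)⁴ = 13.76.

P₁/P₂ ≈ 13.76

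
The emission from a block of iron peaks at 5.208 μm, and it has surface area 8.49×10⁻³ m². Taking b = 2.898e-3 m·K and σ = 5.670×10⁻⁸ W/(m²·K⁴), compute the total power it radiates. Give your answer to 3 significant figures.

P ≈ 46.2 W

Wien's law: T = b/λ_max = 2.898×10⁻³/5.208×10⁻⁶ = 556.452 K.
Area A = 8.49×10⁻³ m².
Then P = σAT⁴ = 5.670×10⁻⁸×8.49×10⁻³×(556.452)⁴ = 46.2 W.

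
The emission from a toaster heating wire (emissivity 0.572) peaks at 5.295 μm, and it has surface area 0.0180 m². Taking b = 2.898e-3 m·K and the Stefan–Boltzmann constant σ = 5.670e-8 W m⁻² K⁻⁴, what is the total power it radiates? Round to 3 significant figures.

P ≈ 52.4 W

Wien's law: T = b/λ_max = 2.898×10⁻³/5.295×10⁻⁶ = 547.309 K.
Area A = 0.0180 m².
Then P = εσAT⁴ = 0.572×5.670×10⁻⁸×0.0180×(547.309)⁴ = 52.4 W.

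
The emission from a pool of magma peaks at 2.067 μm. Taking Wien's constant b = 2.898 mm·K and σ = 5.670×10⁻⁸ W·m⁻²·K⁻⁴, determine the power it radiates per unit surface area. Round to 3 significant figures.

Wien's law: T = b/λ_max = 2.898×10⁻³/2.067×10⁻⁶ = 1402.03 K.
Then I = σT⁴ = 5.670×10⁻⁸×(1402.03)⁴ = 2.19×10⁵ W/m².

I ≈ 2.19×10⁵ W/m²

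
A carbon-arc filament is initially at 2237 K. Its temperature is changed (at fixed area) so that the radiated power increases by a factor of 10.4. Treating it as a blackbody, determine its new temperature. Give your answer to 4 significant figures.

T₂ ≈ 4017 K

P ∝ T⁴, so T₂/T₁ = (P₂/P₁)^(1/4) = (10.4)^(1/4) = 1.79580.
T₂ = 2237 × 1.79580 = 4017 K.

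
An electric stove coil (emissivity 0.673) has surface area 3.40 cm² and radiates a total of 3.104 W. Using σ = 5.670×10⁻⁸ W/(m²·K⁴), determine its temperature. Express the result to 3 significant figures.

Area A = 3.40 cm² = 3.40×10⁻⁴ m².
P = εσAT⁴ ⇒ T = (P/(εσA))^(1/4) = (3.104/(0.673×5.670×10⁻⁸×3.40×10⁻⁴))^(1/4) = 699 K.

T ≈ 699 K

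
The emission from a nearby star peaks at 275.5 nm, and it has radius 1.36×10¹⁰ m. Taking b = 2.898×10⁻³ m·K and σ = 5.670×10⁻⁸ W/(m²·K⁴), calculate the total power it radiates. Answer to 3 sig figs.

Wien's law: T = b/λ_max = 2.898×10⁻³/2.755×10⁻⁷ = 10519.1 K.
Surface area A = 4πR² = 4π(1.36×10¹⁰ m)² = 2.32428×10²¹ m².
Then P = σAT⁴ = 5.670×10⁻⁸×2.32428×10²¹×(10519.1)⁴ = 1.61×10³⁰ W.

P ≈ 1.61×10³⁰ W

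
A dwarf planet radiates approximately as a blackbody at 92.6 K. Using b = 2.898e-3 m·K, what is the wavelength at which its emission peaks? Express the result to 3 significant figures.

Wien's displacement law: λ_max = b/T = (2.898×10⁻³ m·K)/(92.6 K) = 3.130×10⁻⁵ m.
That is 31.3 μm, in the infrared range.

λ_max ≈ 31.3 μm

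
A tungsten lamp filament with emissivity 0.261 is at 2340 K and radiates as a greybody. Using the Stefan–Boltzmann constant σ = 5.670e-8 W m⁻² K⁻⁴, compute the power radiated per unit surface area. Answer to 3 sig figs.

Stefan–Boltzmann: I = εσT⁴ = 0.261 × 5.670×10⁻⁸ × (2340)⁴ = 4.44×10⁵ W/m².

I ≈ 4.44×10⁵ W/m²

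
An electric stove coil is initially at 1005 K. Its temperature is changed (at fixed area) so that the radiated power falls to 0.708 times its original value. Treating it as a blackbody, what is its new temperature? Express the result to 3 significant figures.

P ∝ T⁴, so T₂/T₁ = (P₂/P₁)^(1/4) = (0.708)^(1/4) = 0.917293.
T₂ = 1005 × 0.917293 = 922 K.

T₂ ≈ 922 K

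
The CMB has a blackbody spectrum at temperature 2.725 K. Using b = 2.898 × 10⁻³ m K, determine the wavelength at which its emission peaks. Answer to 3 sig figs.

λ_max ≈ 1.06×10⁻³ m

Wien's displacement law: λ_max = b/T = (2.898×10⁻³ m·K)/(2.725 K) = 1.063×10⁻³ m.
That is 1.06×10⁻³ m, in the microwave range.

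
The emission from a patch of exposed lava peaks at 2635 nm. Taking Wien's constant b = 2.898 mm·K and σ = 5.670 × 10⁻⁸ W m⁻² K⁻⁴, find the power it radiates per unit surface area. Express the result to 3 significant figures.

Wien's law: T = b/λ_max = 2.898×10⁻³/2.635×10⁻⁶ = 1099.81 K.
Then I = σT⁴ = 5.670×10⁻⁸×(1099.81)⁴ = 8.30×10⁴ W/m².

I ≈ 8.30×10⁴ W/m²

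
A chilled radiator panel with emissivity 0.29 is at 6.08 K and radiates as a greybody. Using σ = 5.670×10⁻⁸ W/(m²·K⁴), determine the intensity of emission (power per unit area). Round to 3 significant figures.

I ≈ 2.25×10⁻⁵ W/m²

Stefan–Boltzmann: I = εσT⁴ = 0.29 × 5.670×10⁻⁸ × (6.08)⁴ = 2.25×10⁻⁵ W/m².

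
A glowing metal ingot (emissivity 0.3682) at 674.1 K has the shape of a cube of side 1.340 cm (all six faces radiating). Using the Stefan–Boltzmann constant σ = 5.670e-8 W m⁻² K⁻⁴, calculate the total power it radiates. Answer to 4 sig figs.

P ≈ 4.644 W

Area A = 6s² = 6×(0.01340 m)² = 1.07736×10⁻³ m².
P = εσAT⁴ = 0.3682 × 5.670×10⁻⁸ × 1.07736×10⁻³ × (674.1)⁴ = 4.644 W.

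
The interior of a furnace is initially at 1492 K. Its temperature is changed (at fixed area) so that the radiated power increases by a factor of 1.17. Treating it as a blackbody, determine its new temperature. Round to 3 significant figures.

T₂ ≈ 1.55×10³ K

P ∝ T⁴, so T₂/T₁ = (P₂/P₁)^(1/4) = (1.17)^(1/4) = 1.04003.
T₂ = 1492 × 1.04003 = 1.55×10³ K.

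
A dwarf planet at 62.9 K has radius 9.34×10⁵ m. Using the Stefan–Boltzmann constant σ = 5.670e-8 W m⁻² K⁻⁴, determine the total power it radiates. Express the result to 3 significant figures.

P ≈ 9.73×10¹² W

Surface area A = 4πR² = 4π(9.34×10⁵ m)² = 1.09623×10¹³ m².
P = σAT⁴ = 5.670×10⁻⁸ × 1.09623×10¹³ × (62.9)⁴ = 9.73×10¹² W.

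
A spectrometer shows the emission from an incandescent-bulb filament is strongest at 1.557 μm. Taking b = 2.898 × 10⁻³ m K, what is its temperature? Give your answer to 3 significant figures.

Wien's law gives T = b/λ_max = (2.898×10⁻³ m·K)/(1.557×10⁻⁶ m) = 1.86×10³ K.

T ≈ 1.86×10³ K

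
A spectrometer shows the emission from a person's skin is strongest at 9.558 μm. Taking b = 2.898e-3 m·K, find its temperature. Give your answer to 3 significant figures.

T ≈ 303 K

Wien's law gives T = b/λ_max = (2.898×10⁻³ m·K)/(9.558×10⁻⁶ m) = 303 K.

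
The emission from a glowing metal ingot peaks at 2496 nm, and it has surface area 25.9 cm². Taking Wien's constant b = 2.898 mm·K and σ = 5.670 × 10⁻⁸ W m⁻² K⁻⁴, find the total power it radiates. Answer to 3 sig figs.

Wien's law: T = b/λ_max = 2.898×10⁻³/2.496×10⁻⁶ = 1161.06 K.
Area A = 25.9 cm² = 2.59×10⁻³ m².
Then P = σAT⁴ = 5.670×10⁻⁸×2.59×10⁻³×(1161.06)⁴ = 267 W.

P ≈ 267 W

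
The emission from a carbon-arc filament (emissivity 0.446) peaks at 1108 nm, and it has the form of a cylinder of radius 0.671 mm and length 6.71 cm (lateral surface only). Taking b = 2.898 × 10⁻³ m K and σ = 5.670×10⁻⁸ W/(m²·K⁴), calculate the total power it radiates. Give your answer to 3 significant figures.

Wien's law: T = b/λ_max = 2.898×10⁻³/1.108×10⁻⁶ = 2615.52 K.
Lateral area A = 2πrL = 2π×6.71×10⁻⁴×0.0671 = 2.82895×10⁻⁴ m².
Then P = εσAT⁴ = 0.446×5.670×10⁻⁸×2.82895×10⁻⁴×(2615.52)⁴ = 335 W.

P ≈ 335 W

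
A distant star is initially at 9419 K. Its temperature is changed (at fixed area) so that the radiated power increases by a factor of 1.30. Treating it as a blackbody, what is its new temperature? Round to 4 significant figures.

P ∝ T⁴, so T₂/T₁ = (P₂/P₁)^(1/4) = (1.30)^(1/4) = 1.06779.
T₂ = 9419 × 1.06779 = 1.006×10⁴ K.

T₂ ≈ 1.006×10⁴ K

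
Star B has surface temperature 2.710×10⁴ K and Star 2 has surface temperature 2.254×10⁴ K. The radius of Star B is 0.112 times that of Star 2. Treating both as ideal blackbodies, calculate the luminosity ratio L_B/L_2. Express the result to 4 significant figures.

L_B/L_2 ≈ 0.02621

L ∝ R²T⁴, so L_B/L_2 = (R_B/R_2)²(T_B/T_2)⁴ = (0.112)² × (2.710×10⁴/2.254×10⁴)⁴ = 0.012544 × 2.08959 = 0.02621.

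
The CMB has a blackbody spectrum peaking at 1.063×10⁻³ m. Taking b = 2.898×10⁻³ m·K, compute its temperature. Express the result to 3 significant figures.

T ≈ 2.73 K

Wien's law gives T = b/λ_max = (2.898×10⁻³ m·K)/(1.063×10⁻³ m) = 2.73 K.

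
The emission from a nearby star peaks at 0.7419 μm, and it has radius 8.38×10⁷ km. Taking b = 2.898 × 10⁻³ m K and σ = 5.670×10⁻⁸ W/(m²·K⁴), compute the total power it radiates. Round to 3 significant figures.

Wien's law: T = b/λ_max = 2.898×10⁻³/7.419×10⁻⁷ = 3906.19 K.
Surface area A = 4πR² = 4π(8.38×10¹⁰ m)² = 8.82466×10²² m².
Then P = σAT⁴ = 5.670×10⁻⁸×8.82466×10²²×(3906.19)⁴ = 1.16×10³⁰ W.

P ≈ 1.16×10³⁰ W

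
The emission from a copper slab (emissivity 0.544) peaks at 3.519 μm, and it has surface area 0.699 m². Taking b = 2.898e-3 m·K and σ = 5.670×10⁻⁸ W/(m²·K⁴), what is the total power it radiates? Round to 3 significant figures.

P ≈ 9.92×10³ W

Wien's law: T = b/λ_max = 2.898×10⁻³/3.519×10⁻⁶ = 823.529 K.
Area A = 0.699 m².
Then P = εσAT⁴ = 0.544×5.670×10⁻⁸×0.699×(823.529)⁴ = 9.92×10³ W.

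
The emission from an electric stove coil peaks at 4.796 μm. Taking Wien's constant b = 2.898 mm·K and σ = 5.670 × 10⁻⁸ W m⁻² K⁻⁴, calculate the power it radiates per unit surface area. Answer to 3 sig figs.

I ≈ 7.56×10³ W/m²

Wien's law: T = b/λ_max = 2.898×10⁻³/4.796×10⁻⁶ = 604.254 K.
Then I = σT⁴ = 5.670×10⁻⁸×(604.254)⁴ = 7.56×10³ W/m².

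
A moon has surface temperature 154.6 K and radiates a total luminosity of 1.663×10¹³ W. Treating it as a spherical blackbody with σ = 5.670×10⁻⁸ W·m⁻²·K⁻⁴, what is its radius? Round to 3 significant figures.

L = 4πR²σT⁴ ⇒ R = √(L/(4πσT⁴)).
σT⁴ = 32.3908 W/m², so R = √(1.663×10¹³/(4π×32.3908)) = 2.02×10⁵ m.

R ≈ 2.02×10⁵ m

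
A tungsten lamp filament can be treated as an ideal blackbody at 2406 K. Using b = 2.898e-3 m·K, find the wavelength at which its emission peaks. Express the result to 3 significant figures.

λ_max ≈ 1.20 μm

Wien's displacement law: λ_max = b/T = (2.898×10⁻³ m·K)/(2406 K) = 1.204×10⁻⁶ m.
That is 1.20 μm, in the infrared range.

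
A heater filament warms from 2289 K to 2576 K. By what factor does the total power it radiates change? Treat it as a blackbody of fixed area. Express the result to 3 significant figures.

P ∝ T⁴, so P₂/P₁ = (T₂/T₁)⁴ = (2576/2289)⁴ = (1.12538)⁴ = 1.60.

P₂/P₁ ≈ 1.60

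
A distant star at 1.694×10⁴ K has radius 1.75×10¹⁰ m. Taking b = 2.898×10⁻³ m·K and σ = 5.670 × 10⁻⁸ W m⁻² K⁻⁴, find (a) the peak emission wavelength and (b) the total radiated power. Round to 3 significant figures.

(a) λ_max = b/T = 2.898×10⁻³/1.694×10⁴ = 1.711×10⁻⁷ m = 171 nm.
Surface area A = 4πR² = 4π(1.75×10¹⁰ m)² = 3.84845×10²¹ m².
(b) P = σAT⁴ = 5.670×10⁻⁸×3.84845×10²¹×(1.694×10⁴)⁴ = 1.80×10³¹ W.

λ_max ≈ 171 nm; P ≈ 1.80×10³¹ W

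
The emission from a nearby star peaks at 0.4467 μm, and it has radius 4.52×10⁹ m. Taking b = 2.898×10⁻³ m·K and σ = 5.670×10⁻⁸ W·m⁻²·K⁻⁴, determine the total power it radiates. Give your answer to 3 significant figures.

P ≈ 2.58×10²⁸ W

Wien's law: T = b/λ_max = 2.898×10⁻³/4.467×10⁻⁷ = 6487.58 K.
Surface area A = 4πR² = 4π(4.52×10⁹ m)² = 2.56736×10²⁰ m².
Then P = σAT⁴ = 5.670×10⁻⁸×2.56736×10²⁰×(6487.58)⁴ = 2.58×10²⁸ W.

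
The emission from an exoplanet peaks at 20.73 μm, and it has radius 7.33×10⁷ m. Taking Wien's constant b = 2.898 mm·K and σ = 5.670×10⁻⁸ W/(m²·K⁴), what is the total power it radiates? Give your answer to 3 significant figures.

P ≈ 1.46×10¹⁸ W

Wien's law: T = b/λ_max = 2.898×10⁻³/2.073×10⁻⁵ = 139.797 K.
Surface area A = 4πR² = 4π(7.33×10⁷ m)² = 6.75177×10¹⁶ m².
Then P = σAT⁴ = 5.670×10⁻⁸×6.75177×10¹⁶×(139.797)⁴ = 1.46×10¹⁸ W.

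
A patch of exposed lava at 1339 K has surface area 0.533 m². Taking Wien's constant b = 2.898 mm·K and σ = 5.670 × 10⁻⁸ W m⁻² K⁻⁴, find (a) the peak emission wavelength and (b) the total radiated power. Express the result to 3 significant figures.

(a) λ_max = b/T = 2.898×10⁻³/1339 = 2.164×10⁻⁶ m = 2.16×10³ nm.
Area A = 0.533 m².
(b) P = σAT⁴ = 5.670×10⁻⁸×0.533×(1339)⁴ = 9.71×10⁴ W.

λ_max ≈ 2.16×10³ nm; P ≈ 9.71×10⁴ W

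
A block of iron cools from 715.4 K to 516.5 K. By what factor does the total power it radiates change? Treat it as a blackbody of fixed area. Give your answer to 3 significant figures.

P ∝ T⁴, so P₂/P₁ = (T₂/T₁)⁴ = (516.5/715.4)⁴ = (0.721974)⁴ = 0.272.

P₂/P₁ ≈ 0.272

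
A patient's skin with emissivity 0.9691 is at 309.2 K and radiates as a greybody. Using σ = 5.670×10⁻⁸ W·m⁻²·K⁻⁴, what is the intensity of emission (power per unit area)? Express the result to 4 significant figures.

Stefan–Boltzmann: I = εσT⁴ = 0.9691 × 5.670×10⁻⁸ × (309.2)⁴ = 502.2 W/m².

I ≈ 502.2 W/m²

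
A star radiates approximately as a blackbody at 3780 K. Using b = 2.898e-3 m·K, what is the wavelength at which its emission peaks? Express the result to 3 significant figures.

Wien's displacement law: λ_max = b/T = (2.898×10⁻³ m·K)/(3780 K) = 7.667×10⁻⁷ m.
That is 0.767 μm, in the infrared range.

λ_max ≈ 0.767 μm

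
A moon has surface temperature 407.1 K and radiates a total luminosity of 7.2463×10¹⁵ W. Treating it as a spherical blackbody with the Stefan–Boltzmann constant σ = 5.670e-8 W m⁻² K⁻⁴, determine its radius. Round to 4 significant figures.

R ≈ 6.085×10⁵ m

L = 4πR²σT⁴ ⇒ R = √(L/(4πσT⁴)).
σT⁴ = 1557.35 W/m², so R = √(7.2463×10¹⁵/(4π×1557.35)) = 6.085×10⁵ m.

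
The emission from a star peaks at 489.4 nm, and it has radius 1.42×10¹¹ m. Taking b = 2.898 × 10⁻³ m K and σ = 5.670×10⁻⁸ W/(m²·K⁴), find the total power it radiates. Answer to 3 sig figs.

Wien's law: T = b/λ_max = 2.898×10⁻³/4.894×10⁻⁷ = 5921.54 K.
Surface area A = 4πR² = 4π(1.42×10¹¹ m)² = 2.53388×10²³ m².
Then P = σAT⁴ = 5.670×10⁻⁸×2.53388×10²³×(5921.54)⁴ = 1.77×10³¹ W.

P ≈ 1.77×10³¹ W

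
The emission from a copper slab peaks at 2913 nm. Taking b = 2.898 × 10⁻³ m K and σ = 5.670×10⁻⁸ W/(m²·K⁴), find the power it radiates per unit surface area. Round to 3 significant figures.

I ≈ 5.55×10⁴ W/m²

Wien's law: T = b/λ_max = 2.898×10⁻³/2.913×10⁻⁶ = 994.851 K.
Then I = σT⁴ = 5.670×10⁻⁸×(994.851)⁴ = 5.55×10⁴ W/m².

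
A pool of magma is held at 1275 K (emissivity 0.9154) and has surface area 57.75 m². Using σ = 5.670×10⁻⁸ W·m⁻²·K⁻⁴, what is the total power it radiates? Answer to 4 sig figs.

P ≈ 7.921×10⁶ W

Area A = 57.75 m².
P = εσAT⁴ = 0.9154 × 5.670×10⁻⁸ × 57.75 × (1275)⁴ = 7.921×10⁶ W.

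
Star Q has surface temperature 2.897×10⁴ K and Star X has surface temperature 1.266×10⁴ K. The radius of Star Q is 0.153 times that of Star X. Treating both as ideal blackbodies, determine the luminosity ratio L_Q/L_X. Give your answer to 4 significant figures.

L_Q/L_X ≈ 0.6419

L ∝ R²T⁴, so L_Q/L_X = (R_Q/R_X)²(T_Q/T_X)⁴ = (0.153)² × (2.897×10⁴/1.266×10⁴)⁴ = 0.023409 × 27.4195 = 0.6419.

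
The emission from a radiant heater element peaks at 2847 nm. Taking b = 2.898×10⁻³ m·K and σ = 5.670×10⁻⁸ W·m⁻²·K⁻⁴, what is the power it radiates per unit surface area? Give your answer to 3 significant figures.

I ≈ 6.09×10⁴ W/m²

Wien's law: T = b/λ_max = 2.898×10⁻³/2.847×10⁻⁶ = 1017.91 K.
Then I = σT⁴ = 5.670×10⁻⁸×(1017.91)⁴ = 6.09×10⁴ W/m².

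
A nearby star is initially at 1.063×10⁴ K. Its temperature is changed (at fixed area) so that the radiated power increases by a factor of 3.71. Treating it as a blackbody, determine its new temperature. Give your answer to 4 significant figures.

T₂ ≈ 1.475×10⁴ K

P ∝ T⁴, so T₂/T₁ = (P₂/P₁)^(1/4) = (3.71)^(1/4) = 1.38785.
T₂ = 1.063×10⁴ × 1.38785 = 1.475×10⁴ K.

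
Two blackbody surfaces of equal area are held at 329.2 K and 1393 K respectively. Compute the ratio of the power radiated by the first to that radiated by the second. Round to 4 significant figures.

With equal areas, P₁/P₂ = (T₁/T₂)⁴ = (329.2/1393)⁴ = 3.119×10⁻³.

P₁/P₂ ≈ 3.119×10⁻³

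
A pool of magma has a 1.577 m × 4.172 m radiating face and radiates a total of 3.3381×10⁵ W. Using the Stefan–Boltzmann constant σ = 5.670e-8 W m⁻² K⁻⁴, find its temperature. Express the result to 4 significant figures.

T ≈ 972.6 K

Area A = 1.577 × 4.172 = 6.57924 m².
P = σAT⁴ ⇒ T = (P/(σA))^(1/4) = (3.3381×10⁵/(5.670×10⁻⁸×6.57924))^(1/4) = 972.6 K.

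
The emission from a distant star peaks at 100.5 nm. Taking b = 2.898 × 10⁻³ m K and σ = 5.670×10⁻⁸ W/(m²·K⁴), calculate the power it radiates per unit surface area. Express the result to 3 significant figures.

I ≈ 3.92×10¹⁰ W/m²

Wien's law: T = b/λ_max = 2.898×10⁻³/1.005×10⁻⁷ = 28835.8 K.
Then I = σT⁴ = 5.670×10⁻⁸×(28835.8)⁴ = 3.92×10¹⁰ W/m².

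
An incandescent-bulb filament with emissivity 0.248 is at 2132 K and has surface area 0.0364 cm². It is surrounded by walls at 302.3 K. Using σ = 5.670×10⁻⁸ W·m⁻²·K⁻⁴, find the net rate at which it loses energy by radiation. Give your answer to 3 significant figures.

Net loss ≈ 1.06 W

Area A = 0.0364 cm² = 3.64×10⁻⁶ m².
Net radiated power P_net = εσA(T⁴ − T₀⁴) = 0.248×5.670×10⁻⁸×3.64×10⁻⁶×(2132⁴ − 302.3⁴).
T⁴ − T₀⁴ = 2.06609×10¹³ − 8.35127×10⁹ = 2.06525×10¹³ K⁴, so P_net = 1.06 W.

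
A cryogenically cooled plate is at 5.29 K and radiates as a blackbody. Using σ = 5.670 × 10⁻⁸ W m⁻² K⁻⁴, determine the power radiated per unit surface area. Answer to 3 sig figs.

Stefan–Boltzmann: I = σT⁴ = 5.670×10⁻⁸ × (5.29)⁴ = 4.44×10⁻⁵ W/m².

I ≈ 4.44×10⁻⁵ W/m²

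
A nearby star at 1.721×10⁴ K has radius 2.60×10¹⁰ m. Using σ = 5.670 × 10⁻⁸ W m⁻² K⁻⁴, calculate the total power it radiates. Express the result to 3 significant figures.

Surface area A = 4πR² = 4π(2.60×10¹⁰ m)² = 8.49487×10²¹ m².
P = σAT⁴ = 5.670×10⁻⁸ × 8.49487×10²¹ × (1.721×10⁴)⁴ = 4.23×10³¹ W.

P ≈ 4.23×10³¹ W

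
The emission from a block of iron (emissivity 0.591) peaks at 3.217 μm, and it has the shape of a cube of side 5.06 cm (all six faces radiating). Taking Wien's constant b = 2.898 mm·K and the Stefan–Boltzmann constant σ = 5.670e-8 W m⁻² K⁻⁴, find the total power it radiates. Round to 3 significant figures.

Wien's law: T = b/λ_max = 2.898×10⁻³/3.217×10⁻⁶ = 900.839 K.
Area A = 6s² = 6×(0.0506 m)² = 0.0153622 m².
Then P = εσAT⁴ = 0.591×5.670×10⁻⁸×0.0153622×(900.839)⁴ = 339 W.

P ≈ 339 W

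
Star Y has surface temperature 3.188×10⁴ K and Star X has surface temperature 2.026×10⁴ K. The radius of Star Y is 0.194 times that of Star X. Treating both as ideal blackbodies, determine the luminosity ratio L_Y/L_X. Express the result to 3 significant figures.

L_Y/L_X ≈ 0.231

L ∝ R²T⁴, so L_Y/L_X = (R_Y/R_X)²(T_Y/T_X)⁴ = (0.194)² × (3.188×10⁴/2.026×10⁴)⁴ = 0.037636 × 6.13078 = 0.231.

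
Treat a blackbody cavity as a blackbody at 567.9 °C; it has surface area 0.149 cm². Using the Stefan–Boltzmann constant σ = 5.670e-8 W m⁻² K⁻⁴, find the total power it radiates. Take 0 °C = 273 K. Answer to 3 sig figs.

P ≈ 0.422 W

T = 567.9 °C + 273 = 840.9 K.
Area A = 0.149 cm² = 1.49×10⁻⁵ m².
P = σAT⁴ = 5.670×10⁻⁸ × 1.49×10⁻⁵ × (840.9)⁴ = 0.422 W.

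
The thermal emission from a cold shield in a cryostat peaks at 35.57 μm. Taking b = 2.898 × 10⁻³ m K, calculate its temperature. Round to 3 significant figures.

T ≈ 81.5 K

Wien's law gives T = b/λ_max = (2.898×10⁻³ m·K)/(3.557×10⁻⁵ m) = 81.5 K.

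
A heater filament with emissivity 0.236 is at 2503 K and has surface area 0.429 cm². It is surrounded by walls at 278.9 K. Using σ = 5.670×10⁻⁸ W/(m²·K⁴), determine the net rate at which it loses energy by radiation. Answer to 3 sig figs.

Net loss ≈ 22.5 W

Area A = 0.429 cm² = 4.29×10⁻⁵ m².
Net radiated power P_net = εσA(T⁴ − T₀⁴) = 0.236×5.670×10⁻⁸×4.29×10⁻⁵×(2503⁴ − 278.9⁴).
T⁴ − T₀⁴ = 3.92503×10¹³ − 6.05054×10⁹ = 3.92442×10¹³ K⁴, so P_net = 22.5 W.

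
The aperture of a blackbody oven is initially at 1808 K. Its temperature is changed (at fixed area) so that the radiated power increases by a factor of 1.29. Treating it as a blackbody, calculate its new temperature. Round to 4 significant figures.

P ∝ T⁴, so T₂/T₁ = (P₂/P₁)^(1/4) = (1.29)^(1/4) = 1.06573.
T₂ = 1808 × 1.06573 = 1927 K.

T₂ ≈ 1927 K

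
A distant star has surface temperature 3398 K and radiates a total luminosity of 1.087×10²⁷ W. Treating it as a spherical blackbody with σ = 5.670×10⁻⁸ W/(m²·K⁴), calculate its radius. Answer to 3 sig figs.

L = 4πR²σT⁴ ⇒ R = √(L/(4πσT⁴)).
σT⁴ = 7.55921×10⁶ W/m², so R = √(1.087×10²⁷/(4π×7.55921×10⁶)) = 3.38×10⁹ m.

R ≈ 3.38×10⁹ m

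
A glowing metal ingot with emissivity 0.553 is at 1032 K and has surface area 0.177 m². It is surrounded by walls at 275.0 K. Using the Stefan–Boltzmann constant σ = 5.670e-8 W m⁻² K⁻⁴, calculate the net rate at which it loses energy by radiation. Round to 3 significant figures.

Area A = 0.177 m².
Net radiated power P_net = εσA(T⁴ − T₀⁴) = 0.553×5.670×10⁻⁸×0.177×(1032⁴ − 275.0⁴).
T⁴ − T₀⁴ = 1.13428×10¹² − 5.71914×10⁹ = 1.12856×10¹² K⁴, so P_net = 6.26×10³ W.

Net loss ≈ 6.26×10³ W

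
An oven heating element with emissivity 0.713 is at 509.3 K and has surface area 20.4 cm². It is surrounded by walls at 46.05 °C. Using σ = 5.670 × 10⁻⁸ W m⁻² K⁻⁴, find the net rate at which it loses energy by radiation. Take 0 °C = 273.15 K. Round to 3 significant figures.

Surroundings: T = 46.05 °C + 273.15 = 319.20 K.
Area A = 20.4 cm² = 2.04×10⁻³ m².
Net radiated power P_net = εσA(T⁴ − T₀⁴) = 0.713×5.670×10⁻⁸×2.04×10⁻³×(509.3⁴ − 319.20⁴).
T⁴ − T₀⁴ = 6.72814×10¹⁰ − 1.03813×10¹⁰ = 5.69001×10¹⁰ K⁴, so P_net = 4.69 W.

Net loss ≈ 4.69 W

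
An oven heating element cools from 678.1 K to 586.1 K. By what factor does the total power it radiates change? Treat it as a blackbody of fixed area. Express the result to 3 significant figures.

P ∝ T⁴, so P₂/P₁ = (T₂/T₁)⁴ = (586.1/678.1)⁴ = (0.864327)⁴ = 0.558.

P₂/P₁ ≈ 0.558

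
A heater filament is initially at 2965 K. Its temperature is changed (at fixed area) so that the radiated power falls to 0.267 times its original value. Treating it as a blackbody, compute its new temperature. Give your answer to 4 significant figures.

P ∝ T⁴, so T₂/T₁ = (P₂/P₁)^(1/4) = (0.267)^(1/4) = 0.718833.
T₂ = 2965 × 0.718833 = 2131 K.

T₂ ≈ 2131 K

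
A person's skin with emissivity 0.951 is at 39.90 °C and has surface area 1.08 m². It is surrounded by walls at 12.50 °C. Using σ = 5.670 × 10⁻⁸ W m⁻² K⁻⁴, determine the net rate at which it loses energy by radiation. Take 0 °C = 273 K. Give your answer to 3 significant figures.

Net loss ≈ 171 W

T = 39.90 °C + 273 = 312.90 K.
Surroundings: T = 12.50 °C + 273 = 285.50 K.
Area A = 1.08 m².
Net radiated power P_net = εσA(T⁴ − T₀⁴) = 0.951×5.670×10⁻⁸×1.08×(312.90⁴ − 285.50⁴).
T⁴ − T₀⁴ = 9.58567×10⁹ − 6.64392×10⁹ = 2.94175×10⁹ K⁴, so P_net = 171 W.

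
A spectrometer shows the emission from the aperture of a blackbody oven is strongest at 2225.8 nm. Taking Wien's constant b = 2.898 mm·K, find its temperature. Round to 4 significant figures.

Wien's law gives T = b/λ_max = (2.898×10⁻³ m·K)/(2.2258×10⁻⁶ m) = 1302 K.

T ≈ 1302 K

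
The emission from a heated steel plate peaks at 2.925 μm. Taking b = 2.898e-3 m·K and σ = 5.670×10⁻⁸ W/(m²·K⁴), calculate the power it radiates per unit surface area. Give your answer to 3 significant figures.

Wien's law: T = b/λ_max = 2.898×10⁻³/2.925×10⁻⁶ = 990.769 K.
Then I = σT⁴ = 5.670×10⁻⁸×(990.769)⁴ = 5.46×10⁴ W/m².

I ≈ 5.46×10⁴ W/m²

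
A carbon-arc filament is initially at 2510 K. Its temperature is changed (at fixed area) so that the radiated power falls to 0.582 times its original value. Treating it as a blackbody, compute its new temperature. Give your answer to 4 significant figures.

T₂ ≈ 2192 K

P ∝ T⁴, so T₂/T₁ = (P₂/P₁)^(1/4) = (0.582)^(1/4) = 0.873435.
T₂ = 2510 × 0.873435 = 2192 K.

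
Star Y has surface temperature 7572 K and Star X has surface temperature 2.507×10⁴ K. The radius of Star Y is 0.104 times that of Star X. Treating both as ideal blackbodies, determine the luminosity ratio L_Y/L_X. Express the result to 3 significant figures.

L_Y/L_X ≈ 9.00×10⁻⁵

L ∝ R²T⁴, so L_Y/L_X = (R_Y/R_X)²(T_Y/T_X)⁴ = (0.104)² × (7572/2.507×10⁴)⁴ = 0.010816 × 8.32195×10⁻³ = 9.00×10⁻⁵.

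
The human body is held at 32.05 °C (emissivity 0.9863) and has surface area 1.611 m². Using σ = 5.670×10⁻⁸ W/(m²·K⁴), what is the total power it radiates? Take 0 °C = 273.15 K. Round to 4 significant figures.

T = 32.05 °C + 273.15 = 305.20 K.
Area A = 1.611 m².
P = εσAT⁴ = 0.9863 × 5.670×10⁻⁸ × 1.611 × (305.20)⁴ = 781.7 W.

P ≈ 781.7 W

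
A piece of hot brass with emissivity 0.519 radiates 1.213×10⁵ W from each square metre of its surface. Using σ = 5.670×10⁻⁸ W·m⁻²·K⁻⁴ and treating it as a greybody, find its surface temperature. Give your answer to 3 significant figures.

I = εσT⁴, so T = (I/εσ)^(1/4) = (1.213×10⁵/(0.519×5.670×10⁻⁸))^(1/4) = 1.42×10³ K.

T ≈ 1.42×10³ K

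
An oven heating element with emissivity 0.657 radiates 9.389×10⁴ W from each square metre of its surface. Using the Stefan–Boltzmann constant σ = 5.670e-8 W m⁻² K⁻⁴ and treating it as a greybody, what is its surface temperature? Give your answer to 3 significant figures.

I = εσT⁴, so T = (I/εσ)^(1/4) = (9.389×10⁴/(0.657×5.670×10⁻⁸))^(1/4) = 1.26×10³ K.

T ≈ 1.26×10³ K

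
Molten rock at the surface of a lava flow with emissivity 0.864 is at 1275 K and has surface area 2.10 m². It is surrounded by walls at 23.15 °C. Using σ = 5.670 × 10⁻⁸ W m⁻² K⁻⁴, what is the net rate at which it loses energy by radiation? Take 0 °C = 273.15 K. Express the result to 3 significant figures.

Surroundings: T = 23.15 °C + 273.15 = 296.30 K.
Area A = 2.10 m².
Net radiated power P_net = εσA(T⁴ − T₀⁴) = 0.864×5.670×10⁻⁸×2.10×(1275⁴ − 296.30⁴).
T⁴ − T₀⁴ = 2.64266×10¹² − 7.70773×10⁹ = 2.63495×10¹² K⁴, so P_net = 2.71×10⁵ W.

Net loss ≈ 2.71×10⁵ W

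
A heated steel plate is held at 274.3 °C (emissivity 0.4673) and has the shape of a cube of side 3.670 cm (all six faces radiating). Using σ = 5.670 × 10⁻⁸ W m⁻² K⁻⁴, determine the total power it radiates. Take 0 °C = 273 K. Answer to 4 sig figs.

T = 274.3 °C + 273 = 547.3 K.
Area A = 6s² = 6×(0.03670 m)² = 8.08134×10⁻³ m².
P = εσAT⁴ = 0.4673 × 5.670×10⁻⁸ × 8.08134×10⁻³ × (547.3)⁴ = 19.21 W.

P ≈ 19.21 W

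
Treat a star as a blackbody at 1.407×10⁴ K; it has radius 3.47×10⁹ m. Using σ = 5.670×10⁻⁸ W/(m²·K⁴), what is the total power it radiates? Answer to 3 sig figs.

Surface area A = 4πR² = 4π(3.47×10⁹ m)² = 1.51310×10²⁰ m².
P = σAT⁴ = 5.670×10⁻⁸ × 1.51310×10²⁰ × (1.407×10⁴)⁴ = 3.36×10²⁹ W.

P ≈ 3.36×10²⁹ W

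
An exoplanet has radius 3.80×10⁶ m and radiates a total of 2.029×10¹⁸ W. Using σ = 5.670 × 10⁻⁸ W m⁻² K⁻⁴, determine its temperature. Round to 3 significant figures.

T ≈ 666 K

Surface area A = 4πR² = 4π(3.80×10⁶ m)² = 1.81458×10¹⁴ m².
P = σAT⁴ ⇒ T = (P/(σA))^(1/4) = (2.029×10¹⁸/(5.670×10⁻⁸×1.81458×10¹⁴))^(1/4) = 666 K.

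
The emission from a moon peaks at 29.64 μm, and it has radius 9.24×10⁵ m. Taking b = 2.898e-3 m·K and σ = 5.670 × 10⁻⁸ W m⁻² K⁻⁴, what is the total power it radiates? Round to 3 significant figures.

P ≈ 5.56×10¹³ W

Wien's law: T = b/λ_max = 2.898×10⁻³/2.964×10⁻⁵ = 97.7733 K.
Surface area A = 4πR² = 4π(9.24×10⁵ m)² = 1.07289×10¹³ m².
Then P = σAT⁴ = 5.670×10⁻⁸×1.07289×10¹³×(97.7733)⁴ = 5.56×10¹³ W.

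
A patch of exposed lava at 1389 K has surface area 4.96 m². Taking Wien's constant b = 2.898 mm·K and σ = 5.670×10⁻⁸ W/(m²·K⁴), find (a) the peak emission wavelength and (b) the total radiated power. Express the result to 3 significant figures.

λ_max ≈ 2.09×10³ nm; P ≈ 1.05×10⁶ W

(a) λ_max = b/T = 2.898×10⁻³/1389 = 2.086×10⁻⁶ m = 2.09×10³ nm.
Area A = 4.96 m².
(b) P = σAT⁴ = 5.670×10⁻⁸×4.96×(1389)⁴ = 1.05×10⁶ W.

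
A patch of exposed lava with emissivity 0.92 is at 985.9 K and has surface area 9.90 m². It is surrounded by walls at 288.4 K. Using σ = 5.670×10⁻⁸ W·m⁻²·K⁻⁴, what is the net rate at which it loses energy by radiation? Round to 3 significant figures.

Area A = 9.90 m².
Net radiated power P_net = εσA(T⁴ − T₀⁴) = 0.92×5.670×10⁻⁸×9.90×(985.9⁴ − 288.4⁴).
T⁴ − T₀⁴ = 9.44782×10¹¹ − 6.91801×10⁹ = 9.37864×10¹¹ K⁴, so P_net = 4.84×10⁵ W.

Net loss ≈ 4.84×10⁵ W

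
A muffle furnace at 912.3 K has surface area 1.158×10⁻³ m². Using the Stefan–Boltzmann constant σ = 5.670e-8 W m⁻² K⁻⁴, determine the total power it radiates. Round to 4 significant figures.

P ≈ 45.48 W

Area A = 1.158×10⁻³ m².
P = σAT⁴ = 5.670×10⁻⁸ × 1.158×10⁻³ × (912.3)⁴ = 45.48 W.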